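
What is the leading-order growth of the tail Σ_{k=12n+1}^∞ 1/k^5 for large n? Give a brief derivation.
Σ_{k>12n} 1/k^5 ~ 1/(4 · (12n)^4)

Compare to the integral: ∫_{12n}^∞ x^(−5) dx = [−x^(−4)/4]_{12n}^∞ = 1/((5−1)·(12n)^4). Euler-Maclaurin then gives
  Σ_{k>12n} 1/k^5 = ∫_{12n}^∞ dx/x^5 − 1/(2·(12n)^5) + O(1/(12n)^6).
(Equivalently this is ζ(5) − Σ_{k≤12n} 1/k^5.)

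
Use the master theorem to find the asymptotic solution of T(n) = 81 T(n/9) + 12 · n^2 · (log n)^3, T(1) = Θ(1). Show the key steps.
T(n) = Θ(n^2 · (log n)^4)

Here log_9 81 = 2 and f(n) = 12 · n^2 · (log n)^3 = Θ(n^(log_9 81) · (log n)^3). This is the extended Case 2 of the master theorem (f matches the critical exponent up to log factors), giving T(n) = Θ(n^(log_9 81) · (log n)^(3+1)) = Θ(n^2 · (log n)^4).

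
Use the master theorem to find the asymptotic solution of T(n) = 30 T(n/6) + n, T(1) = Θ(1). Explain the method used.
T(n) = Θ(n^(log_6 30))

Master theorem: compare f(n) = n to n^(log_6 30) where log_6 30 ≈ 1.898. Since 1 < log_6 30, we have f(n) = O(n^(log_6 30 − ε)) for some ε > 0 — Case 1. Hence T(n) = Θ(n^(log_6 30)).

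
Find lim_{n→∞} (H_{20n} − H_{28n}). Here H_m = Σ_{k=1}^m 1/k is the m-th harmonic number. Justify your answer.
lim = ln(20/28) = ln(5/7)

Euler-Maclaurin gives H_m = ln m + γ + 1/(2m) + O(1/m^2). The γ and O(1/m) terms cancel in the difference:
  H_{20n} − H_{28n} = ln(20n) − ln(28n) + O(1/n) = ln(20/28) + O(1/n).
Hence the limit is ln(20/28) = ln(5/7).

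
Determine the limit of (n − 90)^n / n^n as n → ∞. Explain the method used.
lim = e^(−90)

Rewrite as (1 − 90/n)^(n). By the standard limit (1 + x/n)^n → e^x, we have (1 − 90/n)^n → e^(−90), and raising to the 1st power gives e^(−90).
More precisely, ln[(1 − 90/n)^(n)] = n · ln(1 − 90/n) = n · (-90/n + O(1/n^2)) = -90 + O(1/n) → -90.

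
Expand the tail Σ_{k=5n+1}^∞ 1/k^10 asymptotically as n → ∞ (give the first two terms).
Σ_{k>5n} 1/k^10 = 1/(9 · (5n)^9) − 1/(2 · (5n)^10) + O(1/(5n)^11)

Compare to the integral: ∫_{5n}^∞ x^(−10) dx = [−x^(−9)/9]_{5n}^∞ = 1/((10−1)·(5n)^9). The Euler-Maclaurin correction adds −f(5n)/2 = −1/(2·(5n)^10). Euler-Maclaurin then gives
  Σ_{k>5n} 1/k^10 = ∫_{5n}^∞ dx/x^10 − 1/(2·(5n)^10) + O(1/(5n)^11).
(Equivalently this is ζ(10) − Σ_{k≤5n} 1/k^10.)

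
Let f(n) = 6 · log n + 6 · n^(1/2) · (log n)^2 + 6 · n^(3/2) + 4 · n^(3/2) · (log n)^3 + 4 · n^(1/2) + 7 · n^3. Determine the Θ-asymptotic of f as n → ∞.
f(n) ∈ Θ(n^3)

Compare the terms by growth order. For large n, n^a · (log n)^b dominates n^a' · (log n)^b' iff a > a', or (a = a' and b > b'). Ranking the 6 terms shows the dominant one is 7 · n^3. Hence f(n) ∈ Θ(n^3).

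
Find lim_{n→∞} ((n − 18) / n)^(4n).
lim = e^(−72)

Rewrite as (1 − 18/n)^(4n). By the standard limit (1 + x/n)^n → e^x, we have (1 − 18/n)^n → e^(−18), and raising to the 4th power gives e^(−72).
More precisely, ln[(1 − 18/n)^(4n)] = 4n · ln(1 − 18/n) = 4n · (-18/n + O(1/n^2)) = -72 + O(1/n) → -72.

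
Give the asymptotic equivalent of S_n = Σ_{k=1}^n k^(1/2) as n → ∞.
S_n ~ (2/3) · n^(3/2)

Integral comparison: Σ_{k=1}^n k^(1/2) = ∫_0^n x^(1/2) dx + O(n^(1/2)). The integral is n^(1 + 1/2) / (1 + 1/2) = n^((1+2)/2) / ((1+2)/2) = (2/3) · n^(3/2).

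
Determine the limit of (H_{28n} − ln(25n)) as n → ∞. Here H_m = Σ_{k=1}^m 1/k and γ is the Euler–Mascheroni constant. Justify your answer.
lim = ln(28/25) + γ

By Euler-Maclaurin, H_m = ln m + γ + O(1/m). So
  H_{28n} − ln(25n) = ln(28n) + γ − ln(25n) + O(1/n)
                       = ln(28/25) + γ + O(1/n).
Hence the limit is ln(28/25) + γ.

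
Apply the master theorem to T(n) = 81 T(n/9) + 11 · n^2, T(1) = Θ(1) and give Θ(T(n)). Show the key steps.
T(n) = Θ(n^2 log n)

log_9 81 = 2, and f(n) = 11 · n^2 = Θ(n^(log_9 81)). This is Case 2 of the master theorem: T(n) = Θ(f(n) · log n) = Θ(n^2 log n).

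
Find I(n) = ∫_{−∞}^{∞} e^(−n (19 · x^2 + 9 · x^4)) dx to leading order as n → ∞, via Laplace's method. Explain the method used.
I(n) ~ sqrt(π/(19n))

φ(x) = 19 · x^2 + 9 · x^4 has its unique global minimum at x* = 0 (since φ'(x) = 38x + 36x^3 = 0 only at x = 0 for real x with both coefficients positive, and φ → ∞ as |x| → ∞). At x* = 0, φ(0) = 0 and φ''(0) = 38. Laplace's method then gives
  I(n) ~ sqrt(2π / (n · φ''(0))) · e^(−n φ(0)) = sqrt(2π / (38n)) = sqrt(π/(19n)).
The 9 · x^4 term contributes only at subleading order (an O(1/n) relative correction).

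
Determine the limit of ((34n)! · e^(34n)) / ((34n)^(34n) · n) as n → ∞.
lim = 0

Stirling: (34n)! ~ sqrt(2π·34n) · (34n/e)^(34n). Hence
  (34n)! · e^(34n) / (34n)^(34n) ~ sqrt(2π·34n).
Dividing by n: sqrt(2π·34n) / n = sqrt(2π·34) · n^((1−2)/2), so the expression behaves like sqrt(2π·34) · n^((1−2)/2) → 0.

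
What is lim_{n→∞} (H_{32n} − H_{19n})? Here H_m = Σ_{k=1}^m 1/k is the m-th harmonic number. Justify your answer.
lim = ln(32/19)

Euler-Maclaurin gives H_m = ln m + γ + 1/(2m) + O(1/m^2). The γ and O(1/m) terms cancel in the difference:
  H_{32n} − H_{19n} = ln(32n) − ln(19n) + O(1/n) = ln(32/19) + O(1/n).
Hence the limit is ln(32/19).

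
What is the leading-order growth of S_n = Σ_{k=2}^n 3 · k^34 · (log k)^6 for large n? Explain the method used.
S_n ~ 3 · n^35 · (log n)^6 / 35

By integral comparison, S_n = ∫_1^n 3 · x^34 · (log x)^6 dx + O(n^34 · (log n)^6). For the integral, the leading term of ∫_1^n x^34 (log x)^6 dx is n^35/35 · (log n)^6 (by repeated integration by parts; each step lowers the log-exponent and produces a relatively O(1/log n) correction). Hence S_n ~ 3 · n^35 · (log n)^6 / 35.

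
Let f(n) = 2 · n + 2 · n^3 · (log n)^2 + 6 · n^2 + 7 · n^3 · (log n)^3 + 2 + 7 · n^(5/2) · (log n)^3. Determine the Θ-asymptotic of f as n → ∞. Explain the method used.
f(n) ∈ Θ(n^3 · (log n)^3)

Compare the terms by growth order. For large n, n^a · (log n)^b dominates n^a' · (log n)^b' iff a > a', or (a = a' and b > b'). Ranking the 6 terms shows the dominant one is 7 · n^3 · (log n)^3. Hence f(n) ∈ Θ(n^3 · (log n)^3).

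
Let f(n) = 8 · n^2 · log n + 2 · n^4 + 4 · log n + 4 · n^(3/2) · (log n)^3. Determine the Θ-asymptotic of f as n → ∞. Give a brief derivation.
f(n) ∈ Θ(n^4)

Compare the terms by growth order. For large n, n^a · (log n)^b dominates n^a' · (log n)^b' iff a > a', or (a = a' and b > b'). Ranking the 4 terms shows the dominant one is 2 · n^4. Hence f(n) ∈ Θ(n^4).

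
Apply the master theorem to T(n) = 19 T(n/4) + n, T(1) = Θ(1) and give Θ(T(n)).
T(n) = Θ(n^(log_4 19))

Master theorem: compare f(n) = n to n^(log_4 19) where log_4 19 ≈ 2.124. Since 1 < log_4 19, we have f(n) = O(n^(log_4 19 − ε)) for some ε > 0 — Case 1. Hence T(n) = Θ(n^(log_4 19)).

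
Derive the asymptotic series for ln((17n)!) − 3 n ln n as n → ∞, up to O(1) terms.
ln((17n)!) − 3 n ln n = 14 n ln n + 17(ln 17 − 1) n + (1/2) ln(2π·17n) + O(1/n)

Stirling: ln((17n)!) = 17n ln(17n) − 17n + (1/2) ln(2π·17n) + O(1/n).
Expand 17n ln(17n) = 17n (ln n + ln 17) = 17n ln n + 17n ln 17.
Subtract 3n ln n: leading term is (17 − 3) n ln n = 14 n ln n. The next term is 17n ln 17 − 17n = 17(ln 17 − 1) n. Then the (1/2) ln(2π·17n) correction.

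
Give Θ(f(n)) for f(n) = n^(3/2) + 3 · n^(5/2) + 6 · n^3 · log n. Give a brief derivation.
f(n) ∈ Θ(n^3 · log n)

Compare the terms by growth order. For large n, n^a · (log n)^b dominates n^a' · (log n)^b' iff a > a', or (a = a' and b > b'). Ranking the 3 terms shows the dominant one is 6 · n^3 · log n. Hence f(n) ∈ Θ(n^3 · log n).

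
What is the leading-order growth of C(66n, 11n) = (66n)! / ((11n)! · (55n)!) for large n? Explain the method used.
C(66n, 11n) ~ (46656/3125)^(11n) · sqrt(3/(5π·11n))

Write N = 11n. Apply Stirling to each factorial:
  (6N)! ~ sqrt(2π·6N) · (6N/e)^(6N),
  N! ~ sqrt(2π N) · (N/e)^N,
  (5N)! ~ sqrt(2π·5N) · (5N/e)^(5N).
The exponential factors combine to (6N)^(6N) / (N^N · (5N)^(5N)) = 6^(6N)/5^(5N) = (6^6/5^5)^N = (46656/3125)^N.
The square-root prefactors combine to sqrt(2π·6N) / (sqrt(2π N)·sqrt(2π·5N)) = sqrt(6 / (2π·5·N)) = sqrt(3/(5π·11n)).
Substituting N = 11n: C(66n, 11n) ~ (46656/3125)^(11n) · sqrt(3/(5π·11n)).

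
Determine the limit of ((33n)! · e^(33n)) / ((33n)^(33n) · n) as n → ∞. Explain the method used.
lim = 0

Stirling: (33n)! ~ sqrt(2π·33n) · (33n/e)^(33n). Hence
  (33n)! · e^(33n) / (33n)^(33n) ~ sqrt(2π·33n).
Dividing by n: sqrt(2π·33n) / n = sqrt(2π·33) · n^((1−2)/2), so the expression behaves like sqrt(2π·33) · n^((1−2)/2) → 0.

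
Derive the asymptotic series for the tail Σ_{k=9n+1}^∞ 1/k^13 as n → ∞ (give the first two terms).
Σ_{k>9n} 1/k^13 = 1/(12 · (9n)^12) − 1/(2 · (9n)^13) + O(1/(9n)^14)

Compare to the integral: ∫_{9n}^∞ x^(−13) dx = [−x^(−12)/12]_{9n}^∞ = 1/((13−1)·(9n)^12). The Euler-Maclaurin correction adds −f(9n)/2 = −1/(2·(9n)^13). Euler-Maclaurin then gives
  Σ_{k>9n} 1/k^13 = ∫_{9n}^∞ dx/x^13 − 1/(2·(9n)^13) + O(1/(9n)^14).
(Equivalently this is ζ(13) − Σ_{k≤9n} 1/k^13.)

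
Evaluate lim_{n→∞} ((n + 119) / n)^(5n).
lim = e^595

Rewrite as (1 + 119/n)^(5n). By the standard limit (1 + x/n)^n → e^x, we have (1 + 119/n)^n → e^119, and raising to the 5th power gives e^595.
More precisely, ln[(1 + 119/n)^(5n)] = 5n · ln(1 + 119/n) = 5n · (119/n + O(1/n^2)) = 595 + O(1/n) → 595.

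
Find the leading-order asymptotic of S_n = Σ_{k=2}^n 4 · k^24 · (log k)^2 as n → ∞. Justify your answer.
S_n ~ 4 · n^25 · (log n)^2 / 25

By integral comparison, S_n = ∫_1^n 4 · x^24 · (log x)^2 dx + O(n^24 · (log n)^2). For the integral, the leading term of ∫_1^n x^24 (log x)^2 dx is n^25/25 · (log n)^2 (by repeated integration by parts; each step lowers the log-exponent and produces a relatively O(1/log n) correction). Hence S_n ~ 4 · n^25 · (log n)^2 / 25.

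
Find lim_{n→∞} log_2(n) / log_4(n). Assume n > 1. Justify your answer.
lim = ln(4) / ln(2) = log_2(4)

Change of base: log_2(n) = ln n / ln 2 and log_4(n) = ln n / ln 4. The ratio is (ln n / ln 2) · (ln 4 / ln n) = ln 4 / ln 2, a constant independent of n. So the limit is ln 4 / ln 2 = log_2(4).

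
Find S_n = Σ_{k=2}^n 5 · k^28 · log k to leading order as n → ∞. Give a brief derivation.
S_n ~ 5 · n^29 log n / 29 − 5 · n^29 / 841

By integral comparison, S_n = ∫_1^n 5 · x^28 · log x dx + O(n^28 · log n). For the integral, ∫ x^28 log x dx = n^29 log n / 29 − n^29/841 (integration by parts). Hence S_n ~ 5 · n^29 log n / 29 − 5 · n^29 / 841.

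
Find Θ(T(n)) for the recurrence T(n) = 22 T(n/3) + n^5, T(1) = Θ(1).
T(n) = Θ(n^5)

log_3 22 ≈ 2.814. f(n) = n^5 dominates n^(log_3 22) since 5 > 2.814, and the regularity condition a·f(n/b) = 22·(n/3)^5 = (22/243)·n^5 ≤ c·f(n) holds with c = 22/243 ≈ 0.0905 < 1. So this is Case 3: T(n) = Θ(f(n)) = Θ(n^5).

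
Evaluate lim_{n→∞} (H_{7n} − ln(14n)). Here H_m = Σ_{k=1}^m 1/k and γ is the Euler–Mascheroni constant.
lim = −ln 2 + γ

By Euler-Maclaurin, H_m = ln m + γ + O(1/m). So
  H_{7n} − ln(14n) = ln(7n) + γ − ln(14n) + O(1/n)
                       = ln(7/14) + γ + O(1/n).
Hence the limit is ln(7/14) + γ (= −ln 2).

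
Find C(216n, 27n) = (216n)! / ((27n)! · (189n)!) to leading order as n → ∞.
C(216n, 27n) ~ (16777216/823543)^(27n) · sqrt(4/(7π·27n))

Write N = 27n. Apply Stirling to each factorial:
  (8N)! ~ sqrt(2π·8N) · (8N/e)^(8N),
  N! ~ sqrt(2π N) · (N/e)^N,
  (7N)! ~ sqrt(2π·7N) · (7N/e)^(7N).
The exponential factors combine to (8N)^(8N) / (N^N · (7N)^(7N)) = 8^(8N)/7^(7N) = (8^8/7^7)^N = (16777216/823543)^N.
The square-root prefactors combine to sqrt(2π·8N) / (sqrt(2π N)·sqrt(2π·7N)) = sqrt(8 / (2π·7·N)) = sqrt(4/(7π·27n)).
Substituting N = 27n: C(216n, 27n) ~ (16777216/823543)^(27n) · sqrt(4/(7π·27n)).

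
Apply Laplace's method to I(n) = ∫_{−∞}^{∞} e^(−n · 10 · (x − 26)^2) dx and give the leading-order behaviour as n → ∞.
I(n) = sqrt(π/(10n))

Here φ(x) = 10 · (x − 26)^2 has its unique minimum at x* = 26 with φ(x*) = 0 and φ''(x*) = 20. Laplace's method gives
  I(n) ~ e^(−n φ(x*)) · sqrt(2π / (n · φ''(x*))) = sqrt(2π / (20n)) = sqrt(π/(10n)).
This is exact: substituting u = (x − 26)·sqrt(10n) gives I(n) = (1/sqrt(10n)) ∫_{−∞}^{∞} e^(−u^2) du = sqrt(π/(10n)).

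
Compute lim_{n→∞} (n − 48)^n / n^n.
lim = e^(−48)

Rewrite as (1 − 48/n)^(n). By the standard limit (1 + x/n)^n → e^x, we have (1 − 48/n)^n → e^(−48), and raising to the 1st power gives e^(−48).
More precisely, ln[(1 − 48/n)^(n)] = n · ln(1 − 48/n) = n · (-48/n + O(1/n^2)) = -48 + O(1/n) → -48.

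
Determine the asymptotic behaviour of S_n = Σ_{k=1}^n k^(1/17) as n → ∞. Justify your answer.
S_n ~ (17/18) · n^(18/17)

Integral comparison: Σ_{k=1}^n k^(1/17) = ∫_0^n x^(1/17) dx + O(n^(1/17)). The integral is n^(1 + 1/17) / (1 + 1/17) = n^((1+17)/17) / ((1+17)/17) = (17/18) · n^(18/17).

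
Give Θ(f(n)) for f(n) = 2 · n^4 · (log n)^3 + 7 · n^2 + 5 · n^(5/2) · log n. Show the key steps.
f(n) ∈ Θ(n^4 · (log n)^3)

Compare the terms by growth order. For large n, n^a · (log n)^b dominates n^a' · (log n)^b' iff a > a', or (a = a' and b > b'). Ranking the 3 terms shows the dominant one is 2 · n^4 · (log n)^3. Hence f(n) ∈ Θ(n^4 · (log n)^3).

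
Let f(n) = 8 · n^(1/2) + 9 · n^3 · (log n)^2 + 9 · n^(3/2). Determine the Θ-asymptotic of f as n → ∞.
f(n) ∈ Θ(n^3 · (log n)^2)

Compare the terms by growth order. For large n, n^a · (log n)^b dominates n^a' · (log n)^b' iff a > a', or (a = a' and b > b'). Ranking the 3 terms shows the dominant one is 9 · n^3 · (log n)^2. Hence f(n) ∈ Θ(n^3 · (log n)^2).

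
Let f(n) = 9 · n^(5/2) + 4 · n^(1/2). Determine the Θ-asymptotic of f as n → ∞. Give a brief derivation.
f(n) ∈ Θ(n^(5/2))

Compare the terms by growth order. For large n, n^a · (log n)^b dominates n^a' · (log n)^b' iff a > a', or (a = a' and b > b'). Ranking the 2 terms shows the dominant one is 9 · n^(5/2). Hence f(n) ∈ Θ(n^(5/2)).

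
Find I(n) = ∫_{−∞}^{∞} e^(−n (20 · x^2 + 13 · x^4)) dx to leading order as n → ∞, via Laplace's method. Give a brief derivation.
I(n) ~ sqrt(π/(20n))

φ(x) = 20 · x^2 + 13 · x^4 has its unique global minimum at x* = 0 (since φ'(x) = 40x + 52x^3 = 0 only at x = 0 for real x with both coefficients positive, and φ → ∞ as |x| → ∞). At x* = 0, φ(0) = 0 and φ''(0) = 40. Laplace's method then gives
  I(n) ~ sqrt(2π / (n · φ''(0))) · e^(−n φ(0)) = sqrt(2π / (40n)) = sqrt(π/(20n)).
The 13 · x^4 term contributes only at subleading order (an O(1/n) relative correction).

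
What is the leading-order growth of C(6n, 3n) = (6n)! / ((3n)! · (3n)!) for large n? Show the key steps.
C(6n, 3n) ~ (4)^(3n) · sqrt(1/(π·3n))

Write N = 3n. Apply Stirling to each factorial:
  (2N)! ~ sqrt(2π·2N) · (2N/e)^(2N),
  N! ~ sqrt(2π N) · (N/e)^N,
  (1N)! ~ sqrt(2π·1N) · (1N/e)^(1N).
The exponential factors combine to (2N)^(2N) / (N^N · (1N)^(1N)) = 2^(2N)/1^(1N) = (2^2/1^1)^N = (4)^N.
The square-root prefactors combine to sqrt(2π·2N) / (sqrt(2π N)·sqrt(2π·1N)) = sqrt(2 / (2π·1·N)) = sqrt(1/(π·3n)).
Substituting N = 3n: C(6n, 3n) ~ (4)^(3n) · sqrt(1/(π·3n)).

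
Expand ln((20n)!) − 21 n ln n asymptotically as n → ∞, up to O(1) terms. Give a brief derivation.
ln((20n)!) − 21 n ln n = −n ln n + 20(ln 20 − 1) n + (1/2) ln(2π·20n) + O(1/n)

Stirling: ln((20n)!) = 20n ln(20n) − 20n + (1/2) ln(2π·20n) + O(1/n).
Expand 20n ln(20n) = 20n (ln n + ln 20) = 20n ln n + 20n ln 20.
Subtract 21n ln n: leading term is (20 − 21) n ln n = −n ln n. The next term is 20n ln 20 − 20n = 20(ln 20 − 1) n. Then the (1/2) ln(2π·20n) correction.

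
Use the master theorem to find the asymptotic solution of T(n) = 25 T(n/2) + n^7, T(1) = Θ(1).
T(n) = Θ(n^7)

log_2 25 ≈ 4.644. f(n) = n^7 dominates n^(log_2 25) since 7 > 4.644, and the regularity condition a·f(n/b) = 25·(n/2)^7 = (25/128)·n^7 ≤ c·f(n) holds with c = 25/128 ≈ 0.195 < 1. So this is Case 3: T(n) = Θ(f(n)) = Θ(n^7).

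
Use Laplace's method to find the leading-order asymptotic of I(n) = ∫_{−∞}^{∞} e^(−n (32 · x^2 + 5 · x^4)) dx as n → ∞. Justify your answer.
I(n) ~ sqrt(π/(32n))

φ(x) = 32 · x^2 + 5 · x^4 has its unique global minimum at x* = 0 (since φ'(x) = 64x + 20x^3 = 0 only at x = 0 for real x with both coefficients positive, and φ → ∞ as |x| → ∞). At x* = 0, φ(0) = 0 and φ''(0) = 64. Laplace's method then gives
  I(n) ~ sqrt(2π / (n · φ''(0))) · e^(−n φ(0)) = sqrt(2π / (64n)) = sqrt(π/(32n)).
The 5 · x^4 term contributes only at subleading order (an O(1/n) relative correction).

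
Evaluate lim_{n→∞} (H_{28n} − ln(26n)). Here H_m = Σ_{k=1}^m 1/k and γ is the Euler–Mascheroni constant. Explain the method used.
lim = ln(14/13) + γ

By Euler-Maclaurin, H_m = ln m + γ + O(1/m). So
  H_{28n} − ln(26n) = ln(28n) + γ − ln(26n) + O(1/n)
                       = ln(28/26) + γ + O(1/n).
Hence the limit is ln(28/26) + γ (= ln(14/13)).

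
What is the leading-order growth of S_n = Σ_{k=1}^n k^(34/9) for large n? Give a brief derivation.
S_n ~ (9/43) · n^(43/9)

Integral comparison: Σ_{k=1}^n k^(34/9) = ∫_0^n x^(34/9) dx + O(n^(34/9)). The integral is n^(1 + 34/9) / (1 + 34/9) = n^((34+9)/9) / ((34+9)/9) = (9/43) · n^(43/9).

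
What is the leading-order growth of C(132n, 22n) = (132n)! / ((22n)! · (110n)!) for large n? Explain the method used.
C(132n, 22n) ~ (46656/3125)^(22n) · sqrt(3/(5π·22n))

Write N = 22n. Apply Stirling to each factorial:
  (6N)! ~ sqrt(2π·6N) · (6N/e)^(6N),
  N! ~ sqrt(2π N) · (N/e)^N,
  (5N)! ~ sqrt(2π·5N) · (5N/e)^(5N).
The exponential factors combine to (6N)^(6N) / (N^N · (5N)^(5N)) = 6^(6N)/5^(5N) = (6^6/5^5)^N = (46656/3125)^N.
The square-root prefactors combine to sqrt(2π·6N) / (sqrt(2π N)·sqrt(2π·5N)) = sqrt(6 / (2π·5·N)) = sqrt(3/(5π·22n)).
Substituting N = 22n: C(132n, 22n) ~ (46656/3125)^(22n) · sqrt(3/(5π·22n)).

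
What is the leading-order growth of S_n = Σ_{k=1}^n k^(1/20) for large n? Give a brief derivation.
S_n ~ (20/21) · n^(21/20)

Integral comparison: Σ_{k=1}^n k^(1/20) = ∫_0^n x^(1/20) dx + O(n^(1/20)). The integral is n^(1 + 1/20) / (1 + 1/20) = n^((1+20)/20) / ((1+20)/20) = (20/21) · n^(21/20).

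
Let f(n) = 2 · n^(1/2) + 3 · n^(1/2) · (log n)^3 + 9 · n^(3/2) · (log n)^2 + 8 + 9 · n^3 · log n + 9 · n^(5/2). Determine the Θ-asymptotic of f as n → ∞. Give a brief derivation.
f(n) ∈ Θ(n^3 · log n)

Compare the terms by growth order. For large n, n^a · (log n)^b dominates n^a' · (log n)^b' iff a > a', or (a = a' and b > b'). Ranking the 6 terms shows the dominant one is 9 · n^3 · log n. Hence f(n) ∈ Θ(n^3 · log n).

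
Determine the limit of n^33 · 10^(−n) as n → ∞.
lim = 0

Exponentials with base > 1 dominate every fixed polynomial: for any fixed c, n^c / 10^n → 0 as n → ∞ (e.g. by the ratio test, or by writing 10^n = e^(n ln 10) and noting e^(n ln 10) / n^c → ∞). Hence n^33 · 10^(−n) = n^33 / 10^n → 0.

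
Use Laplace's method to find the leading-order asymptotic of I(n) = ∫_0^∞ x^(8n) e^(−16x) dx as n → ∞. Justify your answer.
I(n) ~ (sqrt(2π·8n) / 16) · (8n/(16e))^(8n)

Write the integrand as exp(8n ln x − 16x) and set f(x) = 8n ln x − 16x. Then f'(x) = 8n/x − 16 = 0 at x* = 8n/16, and f''(x*) = −8n/x*^2 = −16^2/(8n). Laplace's method (interior maximum) gives
  I(n) ~ e^(f(x*)) · sqrt(2π / |f''(x*)|)
        = exp(8n ln(8n/16) − 8n) · sqrt(2π · 8n / 16^2)
        = (8n/16)^(8n) e^(−8n) · sqrt(2π·8n) / 16
        = (sqrt(2π·8n) / 16) · (8n/(16e))^(8n).
This matches Γ(8n+1)/16^(8n+1) with Stirling applied to Γ.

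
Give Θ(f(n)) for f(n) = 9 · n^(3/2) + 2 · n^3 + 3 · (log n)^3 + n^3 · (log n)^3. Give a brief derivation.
f(n) ∈ Θ(n^3 · (log n)^3)

Compare the terms by growth order. For large n, n^a · (log n)^b dominates n^a' · (log n)^b' iff a > a', or (a = a' and b > b'). Ranking the 4 terms shows the dominant one is n^3 · (log n)^3. Hence f(n) ∈ Θ(n^3 · (log n)^3).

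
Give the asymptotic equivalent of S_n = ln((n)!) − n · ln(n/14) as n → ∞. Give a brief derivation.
S_n ~ n · (ln 14 − 1) + O(ln n)

Stirling: ln((n)!) = n ln(n) − n + O(ln n).
  S_n = n ln(n) − n − n ln(n/14) + O(ln n)
      = n ln(n) − n ln n + n ln 14 − n + O(ln n)
      = n ln 14 − n + O(ln n)
      = n (ln 14 − 1) + O(ln n).
Numerically ln(14) − 1 ≈ 1.6391.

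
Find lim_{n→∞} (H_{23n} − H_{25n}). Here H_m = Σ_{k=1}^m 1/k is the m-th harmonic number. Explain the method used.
lim = ln(23/25)

Euler-Maclaurin gives H_m = ln m + γ + 1/(2m) + O(1/m^2). The γ and O(1/m) terms cancel in the difference:
  H_{23n} − H_{25n} = ln(23n) − ln(25n) + O(1/n) = ln(23/25) + O(1/n).
Hence the limit is ln(23/25).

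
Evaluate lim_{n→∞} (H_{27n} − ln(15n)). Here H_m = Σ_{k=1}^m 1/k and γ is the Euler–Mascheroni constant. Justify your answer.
lim = ln(9/5) + γ

By Euler-Maclaurin, H_m = ln m + γ + O(1/m). So
  H_{27n} − ln(15n) = ln(27n) + γ − ln(15n) + O(1/n)
                       = ln(27/15) + γ + O(1/n).
Hence the limit is ln(27/15) + γ (= ln(9/5)).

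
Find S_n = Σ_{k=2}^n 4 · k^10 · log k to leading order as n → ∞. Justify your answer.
S_n ~ 4 · n^11 log n / 11 − 4 · n^11 / 121

By integral comparison, S_n = ∫_1^n 4 · x^10 · log x dx + O(n^10 · log n). For the integral, ∫ x^10 log x dx = n^11 log n / 11 − n^11/121 (integration by parts). Hence S_n ~ 4 · n^11 log n / 11 − 4 · n^11 / 121.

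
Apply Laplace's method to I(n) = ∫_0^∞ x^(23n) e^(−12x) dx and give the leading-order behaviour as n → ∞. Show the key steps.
I(n) ~ (sqrt(2π·23n) / 12) · (23n/(12e))^(23n)

Write the integrand as exp(23n ln x − 12x) and set f(x) = 23n ln x − 12x. Then f'(x) = 23n/x − 12 = 0 at x* = 23n/12, and f''(x*) = −23n/x*^2 = −12^2/(23n). Laplace's method (interior maximum) gives
  I(n) ~ e^(f(x*)) · sqrt(2π / |f''(x*)|)
        = exp(23n ln(23n/12) − 23n) · sqrt(2π · 23n / 12^2)
        = (23n/12)^(23n) e^(−23n) · sqrt(2π·23n) / 12
        = (sqrt(2π·23n) / 12) · (23n/(12e))^(23n).
This matches Γ(23n+1)/12^(23n+1) with Stirling applied to Γ.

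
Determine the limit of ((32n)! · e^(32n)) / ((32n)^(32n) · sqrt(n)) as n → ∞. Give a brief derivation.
lim = sqrt(2π·32)

Stirling: (32n)! ~ sqrt(2π·32n) · (32n/e)^(32n). Hence
  (32n)! · e^(32n) / (32n)^(32n) ~ sqrt(2π·32n).
Dividing by sqrt(n): sqrt(2π·32n) / sqrt(n) = sqrt(2π·32) · n^((1−1)/2), so the limit is sqrt(2π·32).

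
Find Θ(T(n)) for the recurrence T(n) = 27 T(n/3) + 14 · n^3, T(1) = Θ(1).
T(n) = Θ(n^3 log n)

log_3 27 = 3, and f(n) = 14 · n^3 = Θ(n^(log_3 27)). This is Case 2 of the master theorem: T(n) = Θ(f(n) · log n) = Θ(n^3 log n).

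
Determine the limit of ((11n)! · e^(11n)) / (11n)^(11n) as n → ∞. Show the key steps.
lim = ∞

Stirling: (11n)! ~ sqrt(2π·11n) · (11n/e)^(11n). Hence
  (11n)! · e^(11n) / (11n)^(11n) ~ sqrt(2π·11n) = sqrt(2π·11) · sqrt(n) → ∞.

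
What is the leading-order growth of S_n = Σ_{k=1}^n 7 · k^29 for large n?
S_n ~ 7 · n^30 / 30

By integral comparison (Euler-Maclaurin), Σ_{k=1}^n 7 · k^29 = 7 · ∫_0^n x^29 dx + O(n^29) = 7 · n^30/30 + O(n^29). (Equivalently, Faulhaber's formula gives the same leading term.)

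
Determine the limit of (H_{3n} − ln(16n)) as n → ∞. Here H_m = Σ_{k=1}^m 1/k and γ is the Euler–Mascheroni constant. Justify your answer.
lim = ln(3/16) + γ

By Euler-Maclaurin, H_m = ln m + γ + O(1/m). So
  H_{3n} − ln(16n) = ln(3n) + γ − ln(16n) + O(1/n)
                       = ln(3/16) + γ + O(1/n).
Hence the limit is ln(3/16) + γ.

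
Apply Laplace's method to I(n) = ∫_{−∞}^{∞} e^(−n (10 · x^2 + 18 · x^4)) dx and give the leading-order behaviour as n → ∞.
I(n) ~ sqrt(π/(10n))

φ(x) = 10 · x^2 + 18 · x^4 has its unique global minimum at x* = 0 (since φ'(x) = 20x + 72x^3 = 0 only at x = 0 for real x with both coefficients positive, and φ → ∞ as |x| → ∞). At x* = 0, φ(0) = 0 and φ''(0) = 20. Laplace's method then gives
  I(n) ~ sqrt(2π / (n · φ''(0))) · e^(−n φ(0)) = sqrt(2π / (20n)) = sqrt(π/(10n)).
The 18 · x^4 term contributes only at subleading order (an O(1/n) relative correction).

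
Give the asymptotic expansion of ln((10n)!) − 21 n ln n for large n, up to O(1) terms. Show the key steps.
ln((10n)!) − 21 n ln n = −11 n ln n + 10(ln 10 − 1) n + (1/2) ln(2π·10n) + O(1/n)

Stirling: ln((10n)!) = 10n ln(10n) − 10n + (1/2) ln(2π·10n) + O(1/n).
Expand 10n ln(10n) = 10n (ln n + ln 10) = 10n ln n + 10n ln 10.
Subtract 21n ln n: leading term is (10 − 21) n ln n = −11 n ln n. The next term is 10n ln 10 − 10n = 10(ln 10 − 1) n. Then the (1/2) ln(2π·10n) correction.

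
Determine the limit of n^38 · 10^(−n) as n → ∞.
lim = 0

Exponentials with base > 1 dominate every fixed polynomial: for any fixed c, n^c / 10^n → 0 as n → ∞ (e.g. by the ratio test, or by writing 10^n = e^(n ln 10) and noting e^(n ln 10) / n^c → ∞). Hence n^38 · 10^(−n) = n^38 / 10^n → 0.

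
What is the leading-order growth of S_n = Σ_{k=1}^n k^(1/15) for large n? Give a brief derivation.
S_n ~ (15/16) · n^(16/15)

Integral comparison: Σ_{k=1}^n k^(1/15) = ∫_0^n x^(1/15) dx + O(n^(1/15)). The integral is n^(1 + 1/15) / (1 + 1/15) = n^((1+15)/15) / ((1+15)/15) = (15/16) · n^(16/15).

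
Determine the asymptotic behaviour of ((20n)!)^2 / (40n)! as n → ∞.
((20n)!)^2/(40n)! ~ ((2π·20n)^(1/2) / sqrt(2)) · 2^(−2·20n)  →  0

Write N = 20n. Stirling: N! ~ sqrt(2π N)(N/e)^N and (2N)! ~ sqrt(2π·2N)·(2N/e)^(2N).
  (N!)^2/(2N)! ~ (2π N)^(2/2) (N/e)^(2N) / [sqrt(2π·2N) (2N/e)^(2N)]
     = (2π N)^(2/2) / sqrt(2π·2N) · (N/(2N))^(2N)
     = (2π N)^((2−1)/2) / sqrt(2) · 2^(−2N).
Since 2^2 > 1, the factor 2^(−2N) decays exponentially, so the ratio → 0. Substituting N = 20n gives the stated form.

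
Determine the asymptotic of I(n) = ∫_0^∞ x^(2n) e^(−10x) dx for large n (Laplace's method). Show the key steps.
I(n) ~ (sqrt(2π·2n) / 10) · (2n/(10e))^(2n)

Write the integrand as exp(2n ln x − 10x) and set f(x) = 2n ln x − 10x. Then f'(x) = 2n/x − 10 = 0 at x* = 2n/10, and f''(x*) = −2n/x*^2 = −10^2/(2n). Laplace's method (interior maximum) gives
  I(n) ~ e^(f(x*)) · sqrt(2π / |f''(x*)|)
        = exp(2n ln(2n/10) − 2n) · sqrt(2π · 2n / 10^2)
        = (2n/10)^(2n) e^(−2n) · sqrt(2π·2n) / 10
        = (sqrt(2π·2n) / 10) · (2n/(10e))^(2n).
This matches Γ(2n+1)/10^(2n+1) with Stirling applied to Γ.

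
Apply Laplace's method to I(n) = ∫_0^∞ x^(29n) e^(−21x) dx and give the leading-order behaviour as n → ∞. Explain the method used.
I(n) ~ (sqrt(2π·29n) / 21) · (29n/(21e))^(29n)

Write the integrand as exp(29n ln x − 21x) and set f(x) = 29n ln x − 21x. Then f'(x) = 29n/x − 21 = 0 at x* = 29n/21, and f''(x*) = −29n/x*^2 = −21^2/(29n). Laplace's method (interior maximum) gives
  I(n) ~ e^(f(x*)) · sqrt(2π / |f''(x*)|)
        = exp(29n ln(29n/21) − 29n) · sqrt(2π · 29n / 21^2)
        = (29n/21)^(29n) e^(−29n) · sqrt(2π·29n) / 21
        = (sqrt(2π·29n) / 21) · (29n/(21e))^(29n).
This matches Γ(29n+1)/21^(29n+1) with Stirling applied to Γ.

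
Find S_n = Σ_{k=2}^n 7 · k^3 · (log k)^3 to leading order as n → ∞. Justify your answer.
S_n ~ 7 · n^4 · (log n)^3 / 4

By integral comparison, S_n = ∫_1^n 7 · x^3 · (log x)^3 dx + O(n^3 · (log n)^3). For the integral, the leading term of ∫_1^n x^3 (log x)^3 dx is n^4/4 · (log n)^3 (by repeated integration by parts; each step lowers the log-exponent and produces a relatively O(1/log n) correction). Hence S_n ~ 7 · n^4 · (log n)^3 / 4.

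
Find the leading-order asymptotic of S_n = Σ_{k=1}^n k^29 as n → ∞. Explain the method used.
S_n ~ n^30 / 30

By integral comparison (Euler-Maclaurin), Σ_{k=1}^n k^29 = ∫_0^n x^29 dx + O(n^29) = n^30/30 + O(n^29). (Equivalently, Faulhaber's formula gives the same leading term.)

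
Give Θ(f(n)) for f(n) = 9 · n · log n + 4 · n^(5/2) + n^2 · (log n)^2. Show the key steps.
f(n) ∈ Θ(n^(5/2))

Compare the terms by growth order. For large n, n^a · (log n)^b dominates n^a' · (log n)^b' iff a > a', or (a = a' and b > b'). Ranking the 3 terms shows the dominant one is 4 · n^(5/2). Hence f(n) ∈ Θ(n^(5/2)).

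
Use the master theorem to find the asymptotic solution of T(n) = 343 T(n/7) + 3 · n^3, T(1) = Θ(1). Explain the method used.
T(n) = Θ(n^3 log n)

log_7 343 = 3, and f(n) = 3 · n^3 = Θ(n^(log_7 343)). This is Case 2 of the master theorem: T(n) = Θ(f(n) · log n) = Θ(n^3 log n).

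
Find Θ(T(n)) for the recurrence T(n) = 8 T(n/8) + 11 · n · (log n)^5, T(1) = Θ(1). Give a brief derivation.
T(n) = Θ(n · (log n)^6)

Here log_8 8 = 1 and f(n) = 11 · n · (log n)^5 = Θ(n^(log_8 8) · (log n)^5). This is the extended Case 2 of the master theorem (f matches the critical exponent up to log factors), giving T(n) = Θ(n^(log_8 8) · (log n)^(5+1)) = Θ(n · (log n)^6).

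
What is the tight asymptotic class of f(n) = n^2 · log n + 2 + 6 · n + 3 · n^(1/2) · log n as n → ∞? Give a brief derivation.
f(n) ∈ Θ(n^2 · log n)

Compare the terms by growth order. For large n, n^a · (log n)^b dominates n^a' · (log n)^b' iff a > a', or (a = a' and b > b'). Ranking the 4 terms shows the dominant one is n^2 · log n. Hence f(n) ∈ Θ(n^2 · log n).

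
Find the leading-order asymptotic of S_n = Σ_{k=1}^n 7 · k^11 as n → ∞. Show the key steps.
S_n ~ 7 · n^12 / 12

By integral comparison (Euler-Maclaurin), Σ_{k=1}^n 7 · k^11 = 7 · ∫_0^n x^11 dx + O(n^11) = 7 · n^12/12 + O(n^11). (Equivalently, Faulhaber's formula gives the same leading term.)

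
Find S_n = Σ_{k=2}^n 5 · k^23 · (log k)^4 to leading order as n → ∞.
S_n ~ 5 · n^24 · (log n)^4 / 24

By integral comparison, S_n = ∫_1^n 5 · x^23 · (log x)^4 dx + O(n^23 · (log n)^4). For the integral, the leading term of ∫_1^n x^23 (log x)^4 dx is n^24/24 · (log n)^4 (by repeated integration by parts; each step lowers the log-exponent and produces a relatively O(1/log n) correction). Hence S_n ~ 5 · n^24 · (log n)^4 / 24.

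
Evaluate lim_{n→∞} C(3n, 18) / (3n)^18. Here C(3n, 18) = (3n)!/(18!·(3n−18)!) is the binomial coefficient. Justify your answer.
lim = 1/18! = 1/6402373705728000

With N = 3n → ∞: C(N, 18) / N^18 = [N(N−1)…(N−17)] / (18! · N^18) = (1/18!) · 1 · (1 − 1/(3n)) · … · (1 − 17/(3n)). Each factor → 1 as N → ∞, so the limit is 1/18! = 1/6402373705728000.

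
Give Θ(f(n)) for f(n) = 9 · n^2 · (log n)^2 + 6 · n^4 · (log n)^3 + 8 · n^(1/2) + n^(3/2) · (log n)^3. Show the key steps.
f(n) ∈ Θ(n^4 · (log n)^3)

Compare the terms by growth order. For large n, n^a · (log n)^b dominates n^a' · (log n)^b' iff a > a', or (a = a' and b > b'). Ranking the 4 terms shows the dominant one is 6 · n^4 · (log n)^3. Hence f(n) ∈ Θ(n^4 · (log n)^3).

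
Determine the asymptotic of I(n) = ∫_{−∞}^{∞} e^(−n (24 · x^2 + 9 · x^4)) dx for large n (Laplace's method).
I(n) ~ sqrt(π/(24n))

φ(x) = 24 · x^2 + 9 · x^4 has its unique global minimum at x* = 0 (since φ'(x) = 48x + 36x^3 = 0 only at x = 0 for real x with both coefficients positive, and φ → ∞ as |x| → ∞). At x* = 0, φ(0) = 0 and φ''(0) = 48. Laplace's method then gives
  I(n) ~ sqrt(2π / (n · φ''(0))) · e^(−n φ(0)) = sqrt(2π / (48n)) = sqrt(π/(24n)).
The 9 · x^4 term contributes only at subleading order (an O(1/n) relative correction).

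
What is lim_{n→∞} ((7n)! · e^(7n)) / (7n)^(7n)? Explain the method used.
lim = ∞

Stirling: (7n)! ~ sqrt(2π·7n) · (7n/e)^(7n). Hence
  (7n)! · e^(7n) / (7n)^(7n) ~ sqrt(2π·7n) = sqrt(2π·7) · sqrt(n) → ∞.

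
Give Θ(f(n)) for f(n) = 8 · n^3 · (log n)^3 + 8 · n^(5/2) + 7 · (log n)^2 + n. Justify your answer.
f(n) ∈ Θ(n^3 · (log n)^3)

Compare the terms by growth order. For large n, n^a · (log n)^b dominates n^a' · (log n)^b' iff a > a', or (a = a' and b > b'). Ranking the 4 terms shows the dominant one is 8 · n^3 · (log n)^3. Hence f(n) ∈ Θ(n^3 · (log n)^3).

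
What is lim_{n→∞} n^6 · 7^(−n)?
lim = 0

Exponentials with base > 1 dominate every fixed polynomial: for any fixed c, n^c / 7^n → 0 as n → ∞ (e.g. by the ratio test, or by writing 7^n = e^(n ln 7) and noting e^(n ln 7) / n^c → ∞). Hence n^6 · 7^(−n) = n^6 / 7^n → 0.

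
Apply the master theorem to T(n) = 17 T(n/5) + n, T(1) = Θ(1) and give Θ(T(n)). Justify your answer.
T(n) = Θ(n^(log_5 17))

Master theorem: compare f(n) = n to n^(log_5 17) where log_5 17 ≈ 1.760. Since 1 < log_5 17, we have f(n) = O(n^(log_5 17 − ε)) for some ε > 0 — Case 1. Hence T(n) = Θ(n^(log_5 17)).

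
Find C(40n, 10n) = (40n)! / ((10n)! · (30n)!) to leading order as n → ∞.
C(40n, 10n) ~ (256/27)^(10n) · sqrt(2/(3π·10n))

Write N = 10n. Apply Stirling to each factorial:
  (4N)! ~ sqrt(2π·4N) · (4N/e)^(4N),
  N! ~ sqrt(2π N) · (N/e)^N,
  (3N)! ~ sqrt(2π·3N) · (3N/e)^(3N).
The exponential factors combine to (4N)^(4N) / (N^N · (3N)^(3N)) = 4^(4N)/3^(3N) = (4^4/3^3)^N = (256/27)^N.
The square-root prefactors combine to sqrt(2π·4N) / (sqrt(2π N)·sqrt(2π·3N)) = sqrt(4 / (2π·3·N)) = sqrt(2/(3π·10n)).
Substituting N = 10n: C(40n, 10n) ~ (256/27)^(10n) · sqrt(2/(3π·10n)).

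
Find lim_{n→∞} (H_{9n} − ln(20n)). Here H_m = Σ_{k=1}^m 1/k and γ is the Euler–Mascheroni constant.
lim = ln(9/20) + γ

By Euler-Maclaurin, H_m = ln m + γ + O(1/m). So
  H_{9n} − ln(20n) = ln(9n) + γ − ln(20n) + O(1/n)
                       = ln(9/20) + γ + O(1/n).
Hence the limit is ln(9/20) + γ.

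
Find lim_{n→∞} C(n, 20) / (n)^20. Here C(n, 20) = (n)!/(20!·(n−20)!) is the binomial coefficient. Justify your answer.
lim = 1/20! = 1/2432902008176640000

With N = n → ∞: C(N, 20) / N^20 = [N(N−1)…(N−19)] / (20! · N^20) = (1/20!) · 1 · (1 − 1/n) · … · (1 − 19/n). Each factor → 1 as N → ∞, so the limit is 1/20! = 1/2432902008176640000.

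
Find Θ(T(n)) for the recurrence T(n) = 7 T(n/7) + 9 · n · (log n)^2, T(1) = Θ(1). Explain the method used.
T(n) = Θ(n · (log n)^3)

Here log_7 7 = 1 and f(n) = 9 · n · (log n)^2 = Θ(n^(log_7 7) · (log n)^2). This is the extended Case 2 of the master theorem (f matches the critical exponent up to log factors), giving T(n) = Θ(n^(log_7 7) · (log n)^(2+1)) = Θ(n · (log n)^3).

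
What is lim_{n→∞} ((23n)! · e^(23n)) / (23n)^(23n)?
lim = ∞

Stirling: (23n)! ~ sqrt(2π·23n) · (23n/e)^(23n). Hence
  (23n)! · e^(23n) / (23n)^(23n) ~ sqrt(2π·23n) = sqrt(2π·23) · sqrt(n) → ∞.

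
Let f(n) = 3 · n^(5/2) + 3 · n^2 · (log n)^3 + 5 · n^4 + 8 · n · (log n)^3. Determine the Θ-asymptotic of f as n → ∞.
f(n) ∈ Θ(n^4)

Compare the terms by growth order. For large n, n^a · (log n)^b dominates n^a' · (log n)^b' iff a > a', or (a = a' and b > b'). Ranking the 4 terms shows the dominant one is 5 · n^4. Hence f(n) ∈ Θ(n^4).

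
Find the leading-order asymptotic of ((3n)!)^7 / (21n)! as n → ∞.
((3n)!)^7/(21n)! ~ ((2π·3n)^(6/2) / sqrt(7)) · 7^(−7·3n)  →  0

Write N = 3n. Stirling: N! ~ sqrt(2π N)(N/e)^N and (7N)! ~ sqrt(2π·7N)·(7N/e)^(7N).
  (N!)^7/(7N)! ~ (2π N)^(7/2) (N/e)^(7N) / [sqrt(2π·7N) (7N/e)^(7N)]
     = (2π N)^(7/2) / sqrt(2π·7N) · (N/(7N))^(7N)
     = (2π N)^((7−1)/2) / sqrt(7) · 7^(−7N).
Since 7^7 > 1, the factor 7^(−7N) decays exponentially, so the ratio → 0. Substituting N = 3n gives the stated form.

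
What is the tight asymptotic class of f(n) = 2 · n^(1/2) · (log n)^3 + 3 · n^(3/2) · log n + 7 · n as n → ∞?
f(n) ∈ Θ(n^(3/2) · log n)

Compare the terms by growth order. For large n, n^a · (log n)^b dominates n^a' · (log n)^b' iff a > a', or (a = a' and b > b'). Ranking the 3 terms shows the dominant one is 3 · n^(3/2) · log n. Hence f(n) ∈ Θ(n^(3/2) · log n).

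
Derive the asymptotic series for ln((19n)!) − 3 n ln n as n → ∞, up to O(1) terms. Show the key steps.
ln((19n)!) − 3 n ln n = 16 n ln n + 19(ln 19 − 1) n + (1/2) ln(2π·19n) + O(1/n)

Stirling: ln((19n)!) = 19n ln(19n) − 19n + (1/2) ln(2π·19n) + O(1/n).
Expand 19n ln(19n) = 19n (ln n + ln 19) = 19n ln n + 19n ln 19.
Subtract 3n ln n: leading term is (19 − 3) n ln n = 16 n ln n. The next term is 19n ln 19 − 19n = 19(ln 19 − 1) n. Then the (1/2) ln(2π·19n) correction.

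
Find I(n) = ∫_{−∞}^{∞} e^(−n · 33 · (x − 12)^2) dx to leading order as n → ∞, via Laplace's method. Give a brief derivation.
I(n) = sqrt(π/(33n))

Here φ(x) = 33 · (x − 12)^2 has its unique minimum at x* = 12 with φ(x*) = 0 and φ''(x*) = 66. Laplace's method gives
  I(n) ~ e^(−n φ(x*)) · sqrt(2π / (n · φ''(x*))) = sqrt(2π / (66n)) = sqrt(π/(33n)).
This is exact: substituting u = (x − 12)·sqrt(33n) gives I(n) = (1/sqrt(33n)) ∫_{−∞}^{∞} e^(−u^2) du = sqrt(π/(33n)).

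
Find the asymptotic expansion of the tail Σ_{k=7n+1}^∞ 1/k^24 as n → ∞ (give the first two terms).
Σ_{k>7n} 1/k^24 = 1/(23 · (7n)^23) − 1/(2 · (7n)^24) + O(1/(7n)^25)

Compare to the integral: ∫_{7n}^∞ x^(−24) dx = [−x^(−23)/23]_{7n}^∞ = 1/((24−1)·(7n)^23). The Euler-Maclaurin correction adds −f(7n)/2 = −1/(2·(7n)^24). Euler-Maclaurin then gives
  Σ_{k>7n} 1/k^24 = ∫_{7n}^∞ dx/x^24 − 1/(2·(7n)^24) + O(1/(7n)^25).
(Equivalently this is ζ(24) − Σ_{k≤7n} 1/k^24.)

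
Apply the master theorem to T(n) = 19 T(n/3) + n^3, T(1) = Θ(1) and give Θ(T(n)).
T(n) = Θ(n^3)

log_3 19 ≈ 2.680. f(n) = n^3 dominates n^(log_3 19) since 3 > 2.680, and the regularity condition a·f(n/b) = 19·(n/3)^3 = (19/27)·n^3 ≤ c·f(n) holds with c = 19/27 ≈ 0.704 < 1. So this is Case 3: T(n) = Θ(f(n)) = Θ(n^3).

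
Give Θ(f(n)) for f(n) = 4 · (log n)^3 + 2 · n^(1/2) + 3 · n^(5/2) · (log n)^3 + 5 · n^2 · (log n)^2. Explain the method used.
f(n) ∈ Θ(n^(5/2) · (log n)^3)

Compare the terms by growth order. For large n, n^a · (log n)^b dominates n^a' · (log n)^b' iff a > a', or (a = a' and b > b'). Ranking the 4 terms shows the dominant one is 3 · n^(5/2) · (log n)^3. Hence f(n) ∈ Θ(n^(5/2) · (log n)^3).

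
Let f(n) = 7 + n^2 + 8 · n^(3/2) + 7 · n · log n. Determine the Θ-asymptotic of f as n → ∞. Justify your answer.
f(n) ∈ Θ(n^2)

Compare the terms by growth order. For large n, n^a · (log n)^b dominates n^a' · (log n)^b' iff a > a', or (a = a' and b > b'). Ranking the 4 terms shows the dominant one is n^2. Hence f(n) ∈ Θ(n^2).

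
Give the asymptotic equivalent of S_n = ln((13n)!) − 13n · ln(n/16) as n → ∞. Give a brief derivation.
S_n ~ 13n · (ln 208 − 1) + O(ln n)

Stirling: ln((13n)!) = 13n ln(13n) − 13n + O(ln n).
  S_n = 13n ln(13n) − 13n − 13n ln(n/16) + O(ln n)
      = 13n ln(13n) − 13n ln n + 13n ln 16 − 13n + O(ln n)
      = 13n ln 13 + 13n ln 16 − 13n + O(ln n)
      = 13n (ln 208 − 1) + O(ln n).
Numerically ln(208) − 1 ≈ 4.3375.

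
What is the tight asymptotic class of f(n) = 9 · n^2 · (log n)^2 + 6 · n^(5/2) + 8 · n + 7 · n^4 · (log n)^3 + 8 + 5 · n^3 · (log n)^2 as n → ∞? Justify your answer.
f(n) ∈ Θ(n^4 · (log n)^3)

Compare the terms by growth order. For large n, n^a · (log n)^b dominates n^a' · (log n)^b' iff a > a', or (a = a' and b > b'). Ranking the 6 terms shows the dominant one is 7 · n^4 · (log n)^3. Hence f(n) ∈ Θ(n^4 · (log n)^3).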